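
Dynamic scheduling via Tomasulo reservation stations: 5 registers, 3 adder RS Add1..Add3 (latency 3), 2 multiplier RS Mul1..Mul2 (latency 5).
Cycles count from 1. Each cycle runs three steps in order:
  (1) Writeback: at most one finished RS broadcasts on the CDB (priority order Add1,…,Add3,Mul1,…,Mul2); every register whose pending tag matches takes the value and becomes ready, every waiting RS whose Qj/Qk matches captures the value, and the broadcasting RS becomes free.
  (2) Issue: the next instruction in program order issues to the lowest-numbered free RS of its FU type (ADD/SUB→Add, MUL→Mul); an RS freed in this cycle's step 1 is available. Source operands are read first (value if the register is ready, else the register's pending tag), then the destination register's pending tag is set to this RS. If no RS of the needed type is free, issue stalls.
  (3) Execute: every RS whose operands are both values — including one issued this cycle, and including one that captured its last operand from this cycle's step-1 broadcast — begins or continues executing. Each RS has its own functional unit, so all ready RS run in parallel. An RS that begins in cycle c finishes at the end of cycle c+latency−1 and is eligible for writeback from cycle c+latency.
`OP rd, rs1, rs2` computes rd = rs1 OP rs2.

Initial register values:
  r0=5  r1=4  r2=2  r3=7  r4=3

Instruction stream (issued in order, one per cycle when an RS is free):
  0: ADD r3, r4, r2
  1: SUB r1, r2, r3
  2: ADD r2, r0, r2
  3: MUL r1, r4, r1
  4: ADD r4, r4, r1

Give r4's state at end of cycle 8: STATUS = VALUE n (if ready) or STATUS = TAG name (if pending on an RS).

STATUS = TAG Add1

cycle 1: issue ADD r3<-Add1 // r0:5,r1:4,r2:2,r3:Add1,r4:3
cycle 2: issue SUB r1<-Add2 // r0:5,r1:Add2,r2:2,r3:Add1,r4:3
cycle 3: issue ADD r2<-Add3 // r0:5,r1:Add2,r2:Add3,r3:Add1,r4:3
cycle 4: CDB Add1=5; issue MUL r1<-Mul1 // r0:5,r1:Mul1,r2:Add3,r3:5,r4:3
cycle 5: issue ADD r4<-Add1 // r0:5,r1:Mul1,r2:Add3,r3:5,r4:Add1
cycle 6: CDB Add3=7 // r0:5,r1:Mul1,r2:7,r3:5,r4:Add1
cycle 7: CDB Add2=-3 // r0:5,r1:Mul1,r2:7,r3:5,r4:Add1
cycle 8: - // r0:5,r1:Mul1,r2:7,r3:5,r4:Add1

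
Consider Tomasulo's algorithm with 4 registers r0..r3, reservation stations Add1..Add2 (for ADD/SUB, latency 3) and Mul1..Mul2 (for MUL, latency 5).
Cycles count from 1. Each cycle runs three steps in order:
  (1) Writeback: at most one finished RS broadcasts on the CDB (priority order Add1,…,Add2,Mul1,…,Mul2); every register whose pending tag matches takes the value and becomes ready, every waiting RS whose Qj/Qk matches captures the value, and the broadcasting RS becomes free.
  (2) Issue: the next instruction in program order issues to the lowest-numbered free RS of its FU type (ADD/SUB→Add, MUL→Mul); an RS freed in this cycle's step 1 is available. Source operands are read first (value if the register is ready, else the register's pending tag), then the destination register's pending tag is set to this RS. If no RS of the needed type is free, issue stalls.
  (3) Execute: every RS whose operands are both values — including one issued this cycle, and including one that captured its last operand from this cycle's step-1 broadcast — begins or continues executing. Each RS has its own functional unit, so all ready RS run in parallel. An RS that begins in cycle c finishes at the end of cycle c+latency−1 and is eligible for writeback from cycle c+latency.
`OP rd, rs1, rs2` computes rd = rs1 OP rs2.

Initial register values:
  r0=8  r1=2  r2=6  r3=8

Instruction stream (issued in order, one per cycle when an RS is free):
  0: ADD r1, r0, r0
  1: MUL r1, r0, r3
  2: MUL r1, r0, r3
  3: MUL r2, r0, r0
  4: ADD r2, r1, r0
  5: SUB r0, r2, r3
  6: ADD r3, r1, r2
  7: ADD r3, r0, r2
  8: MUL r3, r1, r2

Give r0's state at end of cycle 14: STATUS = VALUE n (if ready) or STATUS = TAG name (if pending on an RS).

STATUS = TAG Add2

c1: issue ADD r1<-Add1 | r0:8,r1:Add1,r2:6,r3:8
c2: issue MUL r1<-Mul1 | r0:8,r1:Mul1,r2:6,r3:8
c3: issue MUL r1<-Mul2 | r0:8,r1:Mul2,r2:6,r3:8
c4: CDB Add1=16; stall | r0:8,r1:Mul2,r2:6,r3:8
c5: stall | r0:8,r1:Mul2,r2:6,r3:8
c6: stall | r0:8,r1:Mul2,r2:6,r3:8
c7: CDB Mul1=64; issue MUL r2<-Mul1 | r0:8,r1:Mul2,r2:Mul1,r3:8
c8: CDB Mul2=64; issue ADD r2<-Add1 | r0:8,r1:64,r2:Add1,r3:8
c9: issue SUB r0<-Add2 | r0:Add2,r1:64,r2:Add1,r3:8
c10: stall | r0:Add2,r1:64,r2:Add1,r3:8
c11: CDB Add1=72; issue ADD r3<-Add1 | r0:Add2,r1:64,r2:72,r3:Add1
c12: CDB Mul1=64; stall | r0:Add2,r1:64,r2:72,r3:Add1
c13: stall | r0:Add2,r1:64,r2:72,r3:Add1
c14: CDB Add1=136; issue ADD r3<-Add1 | r0:Add2,r1:64,r2:72,r3:Add1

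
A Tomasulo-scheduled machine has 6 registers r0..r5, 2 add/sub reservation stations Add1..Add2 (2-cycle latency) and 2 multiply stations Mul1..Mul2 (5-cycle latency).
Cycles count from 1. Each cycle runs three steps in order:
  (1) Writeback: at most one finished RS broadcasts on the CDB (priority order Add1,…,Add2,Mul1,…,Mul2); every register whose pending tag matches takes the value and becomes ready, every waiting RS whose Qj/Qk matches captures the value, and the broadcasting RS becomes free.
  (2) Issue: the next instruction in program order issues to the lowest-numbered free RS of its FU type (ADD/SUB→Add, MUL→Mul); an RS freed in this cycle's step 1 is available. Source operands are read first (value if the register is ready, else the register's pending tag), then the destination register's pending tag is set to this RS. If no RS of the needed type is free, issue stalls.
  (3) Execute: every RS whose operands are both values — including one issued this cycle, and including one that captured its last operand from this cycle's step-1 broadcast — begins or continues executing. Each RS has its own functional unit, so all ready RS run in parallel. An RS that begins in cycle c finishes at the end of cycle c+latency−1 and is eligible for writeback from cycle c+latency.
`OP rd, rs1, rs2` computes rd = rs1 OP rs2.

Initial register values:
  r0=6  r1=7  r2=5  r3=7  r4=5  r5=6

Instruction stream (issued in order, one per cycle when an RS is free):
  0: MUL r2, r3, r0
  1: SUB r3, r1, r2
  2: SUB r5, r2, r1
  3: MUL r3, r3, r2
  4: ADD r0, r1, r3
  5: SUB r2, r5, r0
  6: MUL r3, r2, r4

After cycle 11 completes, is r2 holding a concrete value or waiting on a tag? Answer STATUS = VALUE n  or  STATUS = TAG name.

STATUS = TAG Add2

cycle 1: issue MUL r2<-Mul1 // r0:6,r1:7,r2:Mul1,r3:7,r4:5,r5:6
cycle 2: issue SUB r3<-Add1 // r0:6,r1:7,r2:Mul1,r3:Add1,r4:5,r5:6
cycle 3: issue SUB r5<-Add2 // r0:6,r1:7,r2:Mul1,r3:Add1,r4:5,r5:Add2
cycle 4: issue MUL r3<-Mul2 // r0:6,r1:7,r2:Mul1,r3:Mul2,r4:5,r5:Add2
cycle 5: stall // r0:6,r1:7,r2:Mul1,r3:Mul2,r4:5,r5:Add2
cycle 6: CDB Mul1=42; stall // r0:6,r1:7,r2:42,r3:Mul2,r4:5,r5:Add2
cycle 7: stall // r0:6,r1:7,r2:42,r3:Mul2,r4:5,r5:Add2
cycle 8: CDB Add1=-35; issue ADD r0<-Add1 // r0:Add1,r1:7,r2:42,r3:Mul2,r4:5,r5:Add2
cycle 9: CDB Add2=35; issue SUB r2<-Add2 // r0:Add1,r1:7,r2:Add2,r3:Mul2,r4:5,r5:35
cycle 10: issue MUL r3<-Mul1 // r0:Add1,r1:7,r2:Add2,r3:Mul1,r4:5,r5:35
cycle 11: - // r0:Add1,r1:7,r2:Add2,r3:Mul1,r4:5,r5:35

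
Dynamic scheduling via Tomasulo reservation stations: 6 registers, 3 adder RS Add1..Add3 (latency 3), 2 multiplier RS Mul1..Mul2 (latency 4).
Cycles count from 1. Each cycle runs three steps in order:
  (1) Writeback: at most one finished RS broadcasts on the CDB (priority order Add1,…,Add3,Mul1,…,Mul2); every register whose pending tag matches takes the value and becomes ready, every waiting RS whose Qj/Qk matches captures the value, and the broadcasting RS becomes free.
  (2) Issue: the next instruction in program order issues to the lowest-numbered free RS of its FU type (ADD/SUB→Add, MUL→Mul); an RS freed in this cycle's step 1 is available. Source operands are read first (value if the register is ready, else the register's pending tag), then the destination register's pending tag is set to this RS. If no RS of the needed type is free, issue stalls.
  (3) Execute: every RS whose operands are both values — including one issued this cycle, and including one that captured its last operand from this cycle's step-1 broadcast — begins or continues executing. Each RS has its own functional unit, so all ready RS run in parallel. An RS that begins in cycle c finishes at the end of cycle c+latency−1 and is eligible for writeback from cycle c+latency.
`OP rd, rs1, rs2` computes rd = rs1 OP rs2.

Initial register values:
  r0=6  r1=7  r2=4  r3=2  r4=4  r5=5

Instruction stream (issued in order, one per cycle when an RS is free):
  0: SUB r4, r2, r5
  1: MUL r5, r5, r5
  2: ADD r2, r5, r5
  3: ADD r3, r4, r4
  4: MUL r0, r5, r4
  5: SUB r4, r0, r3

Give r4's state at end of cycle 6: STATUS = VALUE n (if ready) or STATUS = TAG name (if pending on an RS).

cycle 1: issue SUB r4<-Add1 // r0:6,r1:7,r2:4,r3:2,r4:Add1,r5:5
cycle 2: issue MUL r5<-Mul1 // r0:6,r1:7,r2:4,r3:2,r4:Add1,r5:Mul1
cycle 3: issue ADD r2<-Add2 // r0:6,r1:7,r2:Add2,r3:2,r4:Add1,r5:Mul1
cycle 4: CDB Add1=-1; issue ADD r3<-Add1 // r0:6,r1:7,r2:Add2,r3:Add1,r4:-1,r5:Mul1
cycle 5: issue MUL r0<-Mul2 // r0:Mul2,r1:7,r2:Add2,r3:Add1,r4:-1,r5:Mul1
cycle 6: CDB Mul1=25; issue SUB r4<-Add3 // r0:Mul2,r1:7,r2:Add2,r3:Add1,r4:Add3,r5:25

STATUS = TAG Add3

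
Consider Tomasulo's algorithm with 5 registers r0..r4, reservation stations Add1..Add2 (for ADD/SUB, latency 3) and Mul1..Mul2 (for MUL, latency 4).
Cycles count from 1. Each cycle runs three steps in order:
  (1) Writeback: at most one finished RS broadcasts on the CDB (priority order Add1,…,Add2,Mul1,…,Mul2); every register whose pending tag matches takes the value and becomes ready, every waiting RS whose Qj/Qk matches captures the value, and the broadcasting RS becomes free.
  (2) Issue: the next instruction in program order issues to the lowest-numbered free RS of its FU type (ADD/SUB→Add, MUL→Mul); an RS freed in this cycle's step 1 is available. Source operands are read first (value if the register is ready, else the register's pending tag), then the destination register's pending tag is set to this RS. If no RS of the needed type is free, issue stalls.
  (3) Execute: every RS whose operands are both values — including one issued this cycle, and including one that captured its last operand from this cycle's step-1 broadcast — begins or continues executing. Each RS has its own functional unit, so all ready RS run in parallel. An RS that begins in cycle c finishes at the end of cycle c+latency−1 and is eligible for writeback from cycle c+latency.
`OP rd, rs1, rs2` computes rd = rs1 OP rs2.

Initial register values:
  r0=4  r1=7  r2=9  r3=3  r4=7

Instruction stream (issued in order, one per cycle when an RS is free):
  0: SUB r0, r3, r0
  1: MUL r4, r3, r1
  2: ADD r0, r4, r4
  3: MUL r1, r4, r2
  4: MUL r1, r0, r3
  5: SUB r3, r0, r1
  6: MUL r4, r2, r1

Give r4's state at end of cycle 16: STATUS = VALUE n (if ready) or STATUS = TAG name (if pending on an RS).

STATUS = TAG Mul2

cycle 1: issue SUB r0<-Add1 // r0:Add1,r1:7,r2:9,r3:3,r4:7
cycle 2: issue MUL r4<-Mul1 // r0:Add1,r1:7,r2:9,r3:3,r4:Mul1
cycle 3: issue ADD r0<-Add2 // r0:Add2,r1:7,r2:9,r3:3,r4:Mul1
cycle 4: CDB Add1=-1; issue MUL r1<-Mul2 // r0:Add2,r1:Mul2,r2:9,r3:3,r4:Mul1
cycle 5: stall // r0:Add2,r1:Mul2,r2:9,r3:3,r4:Mul1
cycle 6: CDB Mul1=21; issue MUL r1<-Mul1 // r0:Add2,r1:Mul1,r2:9,r3:3,r4:21
cycle 7: issue SUB r3<-Add1 // r0:Add2,r1:Mul1,r2:9,r3:Add1,r4:21
cycle 8: stall // r0:Add2,r1:Mul1,r2:9,r3:Add1,r4:21
cycle 9: CDB Add2=42; stall // r0:42,r1:Mul1,r2:9,r3:Add1,r4:21
cycle 10: CDB Mul2=189; issue MUL r4<-Mul2 // r0:42,r1:Mul1,r2:9,r3:Add1,r4:Mul2
cycle 11: - // r0:42,r1:Mul1,r2:9,r3:Add1,r4:Mul2
cycle 12: - // r0:42,r1:Mul1,r2:9,r3:Add1,r4:Mul2
cycle 13: CDB Mul1=126 // r0:42,r1:126,r2:9,r3:Add1,r4:Mul2
cycle 14: - // r0:42,r1:126,r2:9,r3:Add1,r4:Mul2
cycle 15: - // r0:42,r1:126,r2:9,r3:Add1,r4:Mul2
cycle 16: CDB Add1=-84 // r0:42,r1:126,r2:9,r3:-84,r4:Mul2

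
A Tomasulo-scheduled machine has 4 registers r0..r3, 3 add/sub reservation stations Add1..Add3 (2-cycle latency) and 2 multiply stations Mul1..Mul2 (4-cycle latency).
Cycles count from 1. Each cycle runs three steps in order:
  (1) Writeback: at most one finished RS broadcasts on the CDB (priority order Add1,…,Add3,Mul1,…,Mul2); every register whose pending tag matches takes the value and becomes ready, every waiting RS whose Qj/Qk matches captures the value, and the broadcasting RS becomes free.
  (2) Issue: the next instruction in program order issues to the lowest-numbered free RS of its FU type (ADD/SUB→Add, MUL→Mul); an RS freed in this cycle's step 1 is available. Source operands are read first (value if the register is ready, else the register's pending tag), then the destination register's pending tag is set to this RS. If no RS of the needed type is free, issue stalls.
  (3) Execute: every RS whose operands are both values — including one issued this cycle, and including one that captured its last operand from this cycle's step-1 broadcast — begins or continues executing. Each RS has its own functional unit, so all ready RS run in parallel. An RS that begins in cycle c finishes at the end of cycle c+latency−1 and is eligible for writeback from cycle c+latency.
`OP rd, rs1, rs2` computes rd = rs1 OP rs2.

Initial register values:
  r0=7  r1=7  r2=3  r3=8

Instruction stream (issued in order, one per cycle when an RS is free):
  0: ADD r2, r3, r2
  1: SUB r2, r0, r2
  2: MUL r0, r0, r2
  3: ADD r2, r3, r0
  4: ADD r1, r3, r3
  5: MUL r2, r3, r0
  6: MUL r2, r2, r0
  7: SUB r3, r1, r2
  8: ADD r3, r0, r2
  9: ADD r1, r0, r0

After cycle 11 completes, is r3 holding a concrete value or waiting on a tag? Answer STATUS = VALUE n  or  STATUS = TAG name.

STATUS = TAG Add1

c1: issue ADD r2<-Add1 | r0:7,r1:7,r2:Add1,r3:8
c2: issue SUB r2<-Add2 | r0:7,r1:7,r2:Add2,r3:8
c3: CDB Add1=11; issue MUL r0<-Mul1 | r0:Mul1,r1:7,r2:Add2,r3:8
c4: issue ADD r2<-Add1 | r0:Mul1,r1:7,r2:Add1,r3:8
c5: CDB Add2=-4; issue ADD r1<-Add2 | r0:Mul1,r1:Add2,r2:Add1,r3:8
c6: issue MUL r2<-Mul2 | r0:Mul1,r1:Add2,r2:Mul2,r3:8
c7: CDB Add2=16; stall | r0:Mul1,r1:16,r2:Mul2,r3:8
c8: stall | r0:Mul1,r1:16,r2:Mul2,r3:8
c9: CDB Mul1=-28; issue MUL r2<-Mul1 | r0:-28,r1:16,r2:Mul1,r3:8
c10: issue SUB r3<-Add2 | r0:-28,r1:16,r2:Mul1,r3:Add2
c11: CDB Add1=-20; issue ADD r3<-Add1 | r0:-28,r1:16,r2:Mul1,r3:Add1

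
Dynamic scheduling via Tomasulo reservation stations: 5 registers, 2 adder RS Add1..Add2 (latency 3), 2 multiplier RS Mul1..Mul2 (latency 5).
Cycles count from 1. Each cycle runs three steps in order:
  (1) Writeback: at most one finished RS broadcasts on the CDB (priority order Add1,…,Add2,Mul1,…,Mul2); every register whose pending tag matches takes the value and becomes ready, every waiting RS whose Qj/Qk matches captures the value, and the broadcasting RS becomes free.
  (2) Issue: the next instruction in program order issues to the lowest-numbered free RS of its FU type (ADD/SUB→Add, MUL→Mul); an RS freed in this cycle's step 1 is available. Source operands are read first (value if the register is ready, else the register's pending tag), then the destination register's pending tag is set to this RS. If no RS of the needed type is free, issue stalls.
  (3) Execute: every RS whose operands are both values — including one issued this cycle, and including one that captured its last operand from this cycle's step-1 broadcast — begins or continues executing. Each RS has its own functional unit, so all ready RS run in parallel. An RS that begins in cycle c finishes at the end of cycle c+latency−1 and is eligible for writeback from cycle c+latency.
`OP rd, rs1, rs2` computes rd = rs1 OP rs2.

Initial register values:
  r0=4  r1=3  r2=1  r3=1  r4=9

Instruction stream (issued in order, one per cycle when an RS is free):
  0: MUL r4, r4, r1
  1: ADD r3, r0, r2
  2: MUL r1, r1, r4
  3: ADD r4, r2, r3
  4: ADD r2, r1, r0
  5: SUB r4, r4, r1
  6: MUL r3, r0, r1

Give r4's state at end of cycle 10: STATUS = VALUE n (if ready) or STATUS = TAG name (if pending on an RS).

  c1: issue MUL r4<-Mul1  regs: r0:4,r1:3,r2:1,r3:1,r4:Mul1
  c2: issue ADD r3<-Add1  regs: r0:4,r1:3,r2:1,r3:Add1,r4:Mul1
  c3: issue MUL r1<-Mul2  regs: r0:4,r1:Mul2,r2:1,r3:Add1,r4:Mul1
  c4: issue ADD r4<-Add2  regs: r0:4,r1:Mul2,r2:1,r3:Add1,r4:Add2
  c5: CDB Add1=5; issue ADD r2<-Add1  regs: r0:4,r1:Mul2,r2:Add1,r3:5,r4:Add2
  c6: CDB Mul1=27; stall  regs: r0:4,r1:Mul2,r2:Add1,r3:5,r4:Add2
  c7: stall  regs: r0:4,r1:Mul2,r2:Add1,r3:5,r4:Add2
  c8: CDB Add2=6; issue SUB r4<-Add2  regs: r0:4,r1:Mul2,r2:Add1,r3:5,r4:Add2
  c9: issue MUL r3<-Mul1  regs: r0:4,r1:Mul2,r2:Add1,r3:Mul1,r4:Add2
  c10: -  regs: r0:4,r1:Mul2,r2:Add1,r3:Mul1,r4:Add2

STATUS = TAG Add2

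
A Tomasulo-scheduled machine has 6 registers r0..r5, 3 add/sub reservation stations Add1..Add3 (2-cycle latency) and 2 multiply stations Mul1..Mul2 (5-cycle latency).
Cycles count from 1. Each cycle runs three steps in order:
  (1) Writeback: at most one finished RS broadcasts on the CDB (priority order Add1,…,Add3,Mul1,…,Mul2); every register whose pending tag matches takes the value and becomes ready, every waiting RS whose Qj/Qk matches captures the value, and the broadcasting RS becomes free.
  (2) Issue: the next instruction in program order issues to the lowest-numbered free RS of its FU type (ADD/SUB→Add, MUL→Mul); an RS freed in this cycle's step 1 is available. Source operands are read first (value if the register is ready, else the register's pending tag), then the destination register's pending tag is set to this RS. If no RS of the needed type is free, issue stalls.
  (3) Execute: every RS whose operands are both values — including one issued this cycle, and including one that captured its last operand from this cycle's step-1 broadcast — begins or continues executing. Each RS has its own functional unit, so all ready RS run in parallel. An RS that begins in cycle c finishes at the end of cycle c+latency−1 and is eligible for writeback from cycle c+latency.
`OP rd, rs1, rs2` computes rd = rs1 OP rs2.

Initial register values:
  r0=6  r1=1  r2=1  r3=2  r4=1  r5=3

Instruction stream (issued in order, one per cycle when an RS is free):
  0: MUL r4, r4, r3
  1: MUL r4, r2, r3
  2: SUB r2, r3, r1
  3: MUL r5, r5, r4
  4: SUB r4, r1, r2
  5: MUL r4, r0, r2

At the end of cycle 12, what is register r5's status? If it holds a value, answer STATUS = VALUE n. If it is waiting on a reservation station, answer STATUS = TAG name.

STATUS = VALUE 6

  c1: issue MUL r4<-Mul1  regs: r0:6,r1:1,r2:1,r3:2,r4:Mul1,r5:3
  c2: issue MUL r4<-Mul2  regs: r0:6,r1:1,r2:1,r3:2,r4:Mul2,r5:3
  c3: issue SUB r2<-Add1  regs: r0:6,r1:1,r2:Add1,r3:2,r4:Mul2,r5:3
  c4: stall  regs: r0:6,r1:1,r2:Add1,r3:2,r4:Mul2,r5:3
  c5: CDB Add1=1; stall  regs: r0:6,r1:1,r2:1,r3:2,r4:Mul2,r5:3
  c6: CDB Mul1=2; issue MUL r5<-Mul1  regs: r0:6,r1:1,r2:1,r3:2,r4:Mul2,r5:Mul1
  c7: CDB Mul2=2; issue SUB r4<-Add1  regs: r0:6,r1:1,r2:1,r3:2,r4:Add1,r5:Mul1
  c8: issue MUL r4<-Mul2  regs: r0:6,r1:1,r2:1,r3:2,r4:Mul2,r5:Mul1
  c9: CDB Add1=0  regs: r0:6,r1:1,r2:1,r3:2,r4:Mul2,r5:Mul1
  c10: -  regs: r0:6,r1:1,r2:1,r3:2,r4:Mul2,r5:Mul1
  c11: -  regs: r0:6,r1:1,r2:1,r3:2,r4:Mul2,r5:Mul1
  c12: CDB Mul1=6  regs: r0:6,r1:1,r2:1,r3:2,r4:Mul2,r5:6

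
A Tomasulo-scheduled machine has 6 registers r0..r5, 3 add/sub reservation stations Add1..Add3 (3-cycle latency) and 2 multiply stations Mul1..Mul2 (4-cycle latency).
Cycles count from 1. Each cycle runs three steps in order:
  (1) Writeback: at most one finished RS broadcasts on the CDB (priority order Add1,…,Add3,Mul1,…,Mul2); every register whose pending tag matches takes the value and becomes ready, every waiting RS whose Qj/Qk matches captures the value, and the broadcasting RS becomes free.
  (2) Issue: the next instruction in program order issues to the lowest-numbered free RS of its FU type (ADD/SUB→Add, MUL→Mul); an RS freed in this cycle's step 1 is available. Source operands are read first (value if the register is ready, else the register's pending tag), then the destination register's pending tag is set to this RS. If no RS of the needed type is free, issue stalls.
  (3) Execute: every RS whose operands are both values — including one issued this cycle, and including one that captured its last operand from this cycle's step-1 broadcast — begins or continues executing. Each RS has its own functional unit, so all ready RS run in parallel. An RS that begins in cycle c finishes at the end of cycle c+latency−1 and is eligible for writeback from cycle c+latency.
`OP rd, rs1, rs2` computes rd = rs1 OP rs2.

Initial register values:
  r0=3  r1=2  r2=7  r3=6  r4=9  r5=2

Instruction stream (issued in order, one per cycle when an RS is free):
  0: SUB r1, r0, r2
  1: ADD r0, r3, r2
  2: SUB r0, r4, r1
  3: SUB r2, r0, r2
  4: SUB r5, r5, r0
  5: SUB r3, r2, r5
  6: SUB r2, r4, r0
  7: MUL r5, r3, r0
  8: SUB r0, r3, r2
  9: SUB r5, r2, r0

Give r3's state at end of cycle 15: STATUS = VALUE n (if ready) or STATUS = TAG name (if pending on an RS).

STATUS = VALUE 17

cycle 1: issue SUB r1<-Add1 // r0:3,r1:Add1,r2:7,r3:6,r4:9,r5:2
cycle 2: issue ADD r0<-Add2 // r0:Add2,r1:Add1,r2:7,r3:6,r4:9,r5:2
cycle 3: issue SUB r0<-Add3 // r0:Add3,r1:Add1,r2:7,r3:6,r4:9,r5:2
cycle 4: CDB Add1=-4; issue SUB r2<-Add1 // r0:Add3,r1:-4,r2:Add1,r3:6,r4:9,r5:2
cycle 5: CDB Add2=13; issue SUB r5<-Add2 // r0:Add3,r1:-4,r2:Add1,r3:6,r4:9,r5:Add2
cycle 6: stall // r0:Add3,r1:-4,r2:Add1,r3:6,r4:9,r5:Add2
cycle 7: CDB Add3=13; issue SUB r3<-Add3 // r0:13,r1:-4,r2:Add1,r3:Add3,r4:9,r5:Add2
cycle 8: stall // r0:13,r1:-4,r2:Add1,r3:Add3,r4:9,r5:Add2
cycle 9: stall // r0:13,r1:-4,r2:Add1,r3:Add3,r4:9,r5:Add2
cycle 10: CDB Add1=6; issue SUB r2<-Add1 // r0:13,r1:-4,r2:Add1,r3:Add3,r4:9,r5:Add2
cycle 11: CDB Add2=-11; issue MUL r5<-Mul1 // r0:13,r1:-4,r2:Add1,r3:Add3,r4:9,r5:Mul1
cycle 12: issue SUB r0<-Add2 // r0:Add2,r1:-4,r2:Add1,r3:Add3,r4:9,r5:Mul1
cycle 13: CDB Add1=-4; issue SUB r5<-Add1 // r0:Add2,r1:-4,r2:-4,r3:Add3,r4:9,r5:Add1
cycle 14: CDB Add3=17 // r0:Add2,r1:-4,r2:-4,r3:17,r4:9,r5:Add1
cycle 15: - // r0:Add2,r1:-4,r2:-4,r3:17,r4:9,r5:Add1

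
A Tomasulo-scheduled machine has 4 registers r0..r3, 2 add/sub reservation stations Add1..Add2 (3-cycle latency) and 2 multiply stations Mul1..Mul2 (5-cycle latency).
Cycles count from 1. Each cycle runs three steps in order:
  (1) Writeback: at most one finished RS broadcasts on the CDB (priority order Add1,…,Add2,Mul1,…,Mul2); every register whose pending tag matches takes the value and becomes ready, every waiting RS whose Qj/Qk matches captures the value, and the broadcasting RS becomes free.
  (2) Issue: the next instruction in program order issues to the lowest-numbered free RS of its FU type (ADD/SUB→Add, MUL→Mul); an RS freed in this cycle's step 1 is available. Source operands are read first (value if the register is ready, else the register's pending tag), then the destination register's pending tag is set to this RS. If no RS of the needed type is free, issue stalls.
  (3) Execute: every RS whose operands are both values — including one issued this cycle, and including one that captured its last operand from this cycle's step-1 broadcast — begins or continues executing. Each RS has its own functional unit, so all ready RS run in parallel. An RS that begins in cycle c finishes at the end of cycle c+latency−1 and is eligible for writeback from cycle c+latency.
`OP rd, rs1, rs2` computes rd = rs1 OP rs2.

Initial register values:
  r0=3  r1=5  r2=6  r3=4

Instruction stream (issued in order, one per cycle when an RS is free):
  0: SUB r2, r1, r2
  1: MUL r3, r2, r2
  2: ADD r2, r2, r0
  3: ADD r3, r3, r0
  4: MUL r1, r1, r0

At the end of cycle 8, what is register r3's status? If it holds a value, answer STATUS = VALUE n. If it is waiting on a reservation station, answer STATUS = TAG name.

  c1: issue SUB r2<-Add1  regs: r0:3,r1:5,r2:Add1,r3:4
  c2: issue MUL r3<-Mul1  regs: r0:3,r1:5,r2:Add1,r3:Mul1
  c3: issue ADD r2<-Add2  regs: r0:3,r1:5,r2:Add2,r3:Mul1
  c4: CDB Add1=-1; issue ADD r3<-Add1  regs: r0:3,r1:5,r2:Add2,r3:Add1
  c5: issue MUL r1<-Mul2  regs: r0:3,r1:Mul2,r2:Add2,r3:Add1
  c6: -  regs: r0:3,r1:Mul2,r2:Add2,r3:Add1
  c7: CDB Add2=2  regs: r0:3,r1:Mul2,r2:2,r3:Add1
  c8: -  regs: r0:3,r1:Mul2,r2:2,r3:Add1

STATUS = TAG Add1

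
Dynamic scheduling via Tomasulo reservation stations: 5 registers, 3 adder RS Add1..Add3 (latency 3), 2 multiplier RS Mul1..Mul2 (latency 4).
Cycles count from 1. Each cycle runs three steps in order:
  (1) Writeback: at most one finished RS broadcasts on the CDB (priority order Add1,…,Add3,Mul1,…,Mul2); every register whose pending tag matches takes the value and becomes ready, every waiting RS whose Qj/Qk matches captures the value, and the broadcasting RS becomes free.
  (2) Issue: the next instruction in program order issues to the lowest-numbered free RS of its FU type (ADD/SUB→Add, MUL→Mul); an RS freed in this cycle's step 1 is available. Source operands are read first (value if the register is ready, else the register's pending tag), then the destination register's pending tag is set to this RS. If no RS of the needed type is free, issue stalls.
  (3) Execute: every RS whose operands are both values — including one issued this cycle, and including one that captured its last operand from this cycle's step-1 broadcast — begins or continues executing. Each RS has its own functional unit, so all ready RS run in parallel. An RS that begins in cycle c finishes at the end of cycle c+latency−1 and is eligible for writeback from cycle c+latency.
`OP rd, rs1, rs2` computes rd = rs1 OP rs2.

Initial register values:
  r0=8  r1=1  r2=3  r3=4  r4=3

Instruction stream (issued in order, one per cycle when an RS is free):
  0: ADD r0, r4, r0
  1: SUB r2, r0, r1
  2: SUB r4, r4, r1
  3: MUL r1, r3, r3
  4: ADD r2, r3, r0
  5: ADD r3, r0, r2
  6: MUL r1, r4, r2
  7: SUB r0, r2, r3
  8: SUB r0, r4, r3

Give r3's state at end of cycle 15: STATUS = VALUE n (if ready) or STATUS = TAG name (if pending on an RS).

STATUS = VALUE 26

cycle 1: issue ADD r0<-Add1 // r0:Add1,r1:1,r2:3,r3:4,r4:3
cycle 2: issue SUB r2<-Add2 // r0:Add1,r1:1,r2:Add2,r3:4,r4:3
cycle 3: issue SUB r4<-Add3 // r0:Add1,r1:1,r2:Add2,r3:4,r4:Add3
cycle 4: CDB Add1=11; issue MUL r1<-Mul1 // r0:11,r1:Mul1,r2:Add2,r3:4,r4:Add3
cycle 5: issue ADD r2<-Add1 // r0:11,r1:Mul1,r2:Add1,r3:4,r4:Add3
cycle 6: CDB Add3=2; issue ADD r3<-Add3 // r0:11,r1:Mul1,r2:Add1,r3:Add3,r4:2
cycle 7: CDB Add2=10; issue MUL r1<-Mul2 // r0:11,r1:Mul2,r2:Add1,r3:Add3,r4:2
cycle 8: CDB Add1=15; issue SUB r0<-Add1 // r0:Add1,r1:Mul2,r2:15,r3:Add3,r4:2
cycle 9: CDB Mul1=16; issue SUB r0<-Add2 // r0:Add2,r1:Mul2,r2:15,r3:Add3,r4:2
cycle 10: - // r0:Add2,r1:Mul2,r2:15,r3:Add3,r4:2
cycle 11: CDB Add3=26 // r0:Add2,r1:Mul2,r2:15,r3:26,r4:2
cycle 12: CDB Mul2=30 // r0:Add2,r1:30,r2:15,r3:26,r4:2
cycle 13: - // r0:Add2,r1:30,r2:15,r3:26,r4:2
cycle 14: CDB Add1=-11 // r0:Add2,r1:30,r2:15,r3:26,r4:2
cycle 15: CDB Add2=-24 // r0:-24,r1:30,r2:15,r3:26,r4:2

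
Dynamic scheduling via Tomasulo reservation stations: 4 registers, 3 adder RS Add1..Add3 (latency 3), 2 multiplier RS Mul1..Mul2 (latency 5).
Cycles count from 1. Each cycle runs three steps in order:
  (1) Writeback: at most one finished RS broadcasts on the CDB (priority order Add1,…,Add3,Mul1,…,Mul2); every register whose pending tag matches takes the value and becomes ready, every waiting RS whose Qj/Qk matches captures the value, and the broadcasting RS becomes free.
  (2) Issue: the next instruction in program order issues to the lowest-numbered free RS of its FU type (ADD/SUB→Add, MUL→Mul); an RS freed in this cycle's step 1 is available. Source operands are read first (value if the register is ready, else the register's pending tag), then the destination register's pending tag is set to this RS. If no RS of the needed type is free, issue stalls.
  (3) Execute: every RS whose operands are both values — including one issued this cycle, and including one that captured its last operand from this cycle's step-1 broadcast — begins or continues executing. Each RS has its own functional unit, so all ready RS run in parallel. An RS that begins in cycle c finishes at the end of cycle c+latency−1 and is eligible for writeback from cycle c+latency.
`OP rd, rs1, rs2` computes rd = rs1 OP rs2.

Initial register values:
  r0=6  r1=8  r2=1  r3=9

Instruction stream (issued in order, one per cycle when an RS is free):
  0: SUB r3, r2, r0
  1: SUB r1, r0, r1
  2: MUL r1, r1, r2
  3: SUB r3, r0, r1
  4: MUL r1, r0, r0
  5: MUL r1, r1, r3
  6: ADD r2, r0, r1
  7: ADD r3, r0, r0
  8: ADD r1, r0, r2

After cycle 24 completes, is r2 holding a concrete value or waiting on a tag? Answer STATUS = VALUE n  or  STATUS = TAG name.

STATUS = VALUE 294

cycle 1: issue SUB r3<-Add1 // r0:6,r1:8,r2:1,r3:Add1
cycle 2: issue SUB r1<-Add2 // r0:6,r1:Add2,r2:1,r3:Add1
cycle 3: issue MUL r1<-Mul1 // r0:6,r1:Mul1,r2:1,r3:Add1
cycle 4: CDB Add1=-5; issue SUB r3<-Add1 // r0:6,r1:Mul1,r2:1,r3:Add1
cycle 5: CDB Add2=-2; issue MUL r1<-Mul2 // r0:6,r1:Mul2,r2:1,r3:Add1
cycle 6: stall // r0:6,r1:Mul2,r2:1,r3:Add1
cycle 7: stall // r0:6,r1:Mul2,r2:1,r3:Add1
cycle 8: stall // r0:6,r1:Mul2,r2:1,r3:Add1
cycle 9: stall // r0:6,r1:Mul2,r2:1,r3:Add1
cycle 10: CDB Mul1=-2; issue MUL r1<-Mul1 // r0:6,r1:Mul1,r2:1,r3:Add1
cycle 11: CDB Mul2=36; issue ADD r2<-Add2 // r0:6,r1:Mul1,r2:Add2,r3:Add1
cycle 12: issue ADD r3<-Add3 // r0:6,r1:Mul1,r2:Add2,r3:Add3
cycle 13: CDB Add1=8; issue ADD r1<-Add1 // r0:6,r1:Add1,r2:Add2,r3:Add3
cycle 14: - // r0:6,r1:Add1,r2:Add2,r3:Add3
cycle 15: CDB Add3=12 // r0:6,r1:Add1,r2:Add2,r3:12
cycle 16: - // r0:6,r1:Add1,r2:Add2,r3:12
cycle 17: - // r0:6,r1:Add1,r2:Add2,r3:12
cycle 18: CDB Mul1=288 // r0:6,r1:Add1,r2:Add2,r3:12
cycle 19: - // r0:6,r1:Add1,r2:Add2,r3:12
cycle 20: - // r0:6,r1:Add1,r2:Add2,r3:12
cycle 21: CDB Add2=294 // r0:6,r1:Add1,r2:294,r3:12
cycle 22: - // r0:6,r1:Add1,r2:294,r3:12
cycle 23: - // r0:6,r1:Add1,r2:294,r3:12
cycle 24: CDB Add1=300 // r0:6,r1:300,r2:294,r3:12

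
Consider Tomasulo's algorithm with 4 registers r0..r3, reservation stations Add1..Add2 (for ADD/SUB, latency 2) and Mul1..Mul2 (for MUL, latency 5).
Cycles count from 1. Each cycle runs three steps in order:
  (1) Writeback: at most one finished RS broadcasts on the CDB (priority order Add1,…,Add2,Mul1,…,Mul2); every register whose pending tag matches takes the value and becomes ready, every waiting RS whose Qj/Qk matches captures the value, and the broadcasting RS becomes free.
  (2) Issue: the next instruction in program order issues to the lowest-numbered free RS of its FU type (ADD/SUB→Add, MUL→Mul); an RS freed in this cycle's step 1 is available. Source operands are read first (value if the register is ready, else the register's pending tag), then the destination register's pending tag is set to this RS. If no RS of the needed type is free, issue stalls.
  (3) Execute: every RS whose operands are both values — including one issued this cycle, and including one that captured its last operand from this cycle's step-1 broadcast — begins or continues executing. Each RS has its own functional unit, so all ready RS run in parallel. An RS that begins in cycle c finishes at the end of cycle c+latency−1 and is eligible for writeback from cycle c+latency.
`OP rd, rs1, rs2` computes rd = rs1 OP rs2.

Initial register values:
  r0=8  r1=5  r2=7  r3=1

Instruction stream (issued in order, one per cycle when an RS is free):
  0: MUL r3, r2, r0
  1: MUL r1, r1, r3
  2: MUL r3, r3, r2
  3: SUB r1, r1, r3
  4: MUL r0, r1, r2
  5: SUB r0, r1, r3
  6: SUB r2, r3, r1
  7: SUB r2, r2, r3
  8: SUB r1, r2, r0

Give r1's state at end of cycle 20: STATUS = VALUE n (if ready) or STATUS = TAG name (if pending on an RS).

cycle 1: issue MUL r3<-Mul1 // r0:8,r1:5,r2:7,r3:Mul1
cycle 2: issue MUL r1<-Mul2 // r0:8,r1:Mul2,r2:7,r3:Mul1
cycle 3: stall // r0:8,r1:Mul2,r2:7,r3:Mul1
cycle 4: stall // r0:8,r1:Mul2,r2:7,r3:Mul1
cycle 5: stall // r0:8,r1:Mul2,r2:7,r3:Mul1
cycle 6: CDB Mul1=56; issue MUL r3<-Mul1 // r0:8,r1:Mul2,r2:7,r3:Mul1
cycle 7: issue SUB r1<-Add1 // r0:8,r1:Add1,r2:7,r3:Mul1
cycle 8: stall // r0:8,r1:Add1,r2:7,r3:Mul1
cycle 9: stall // r0:8,r1:Add1,r2:7,r3:Mul1
cycle 10: stall // r0:8,r1:Add1,r2:7,r3:Mul1
cycle 11: CDB Mul1=392; issue MUL r0<-Mul1 // r0:Mul1,r1:Add1,r2:7,r3:392
cycle 12: CDB Mul2=280; issue SUB r0<-Add2 // r0:Add2,r1:Add1,r2:7,r3:392
cycle 13: stall // r0:Add2,r1:Add1,r2:7,r3:392
cycle 14: CDB Add1=-112; issue SUB r2<-Add1 // r0:Add2,r1:-112,r2:Add1,r3:392
cycle 15: stall // r0:Add2,r1:-112,r2:Add1,r3:392
cycle 16: CDB Add1=504; issue SUB r2<-Add1 // r0:Add2,r1:-112,r2:Add1,r3:392
cycle 17: CDB Add2=-504; issue SUB r1<-Add2 // r0:-504,r1:Add2,r2:Add1,r3:392
cycle 18: CDB Add1=112 // r0:-504,r1:Add2,r2:112,r3:392
cycle 19: CDB Mul1=-784 // r0:-504,r1:Add2,r2:112,r3:392
cycle 20: CDB Add2=616 // r0:-504,r1:616,r2:112,r3:392

STATUS = VALUE 616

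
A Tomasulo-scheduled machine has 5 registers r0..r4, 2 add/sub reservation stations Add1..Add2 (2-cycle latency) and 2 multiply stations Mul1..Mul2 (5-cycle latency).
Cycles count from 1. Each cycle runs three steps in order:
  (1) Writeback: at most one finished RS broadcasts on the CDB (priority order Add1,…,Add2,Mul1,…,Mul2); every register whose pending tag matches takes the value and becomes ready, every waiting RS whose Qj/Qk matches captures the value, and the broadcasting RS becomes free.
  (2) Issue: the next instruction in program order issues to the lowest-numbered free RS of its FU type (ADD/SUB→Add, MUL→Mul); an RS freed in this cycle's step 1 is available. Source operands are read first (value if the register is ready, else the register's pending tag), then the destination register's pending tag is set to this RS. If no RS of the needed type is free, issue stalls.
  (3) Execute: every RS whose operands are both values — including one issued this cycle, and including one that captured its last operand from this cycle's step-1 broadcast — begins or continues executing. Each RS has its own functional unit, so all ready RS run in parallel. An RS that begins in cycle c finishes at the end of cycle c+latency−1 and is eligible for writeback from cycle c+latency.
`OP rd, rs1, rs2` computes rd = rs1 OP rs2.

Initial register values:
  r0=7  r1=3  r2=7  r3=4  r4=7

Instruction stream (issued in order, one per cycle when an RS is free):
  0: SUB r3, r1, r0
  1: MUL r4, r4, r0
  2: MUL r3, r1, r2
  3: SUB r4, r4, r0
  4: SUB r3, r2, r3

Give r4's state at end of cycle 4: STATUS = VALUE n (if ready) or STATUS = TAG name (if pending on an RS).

cycle 1: issue SUB r3<-Add1 // r0:7,r1:3,r2:7,r3:Add1,r4:7
cycle 2: issue MUL r4<-Mul1 // r0:7,r1:3,r2:7,r3:Add1,r4:Mul1
cycle 3: CDB Add1=-4; issue MUL r3<-Mul2 // r0:7,r1:3,r2:7,r3:Mul2,r4:Mul1
cycle 4: issue SUB r4<-Add1 // r0:7,r1:3,r2:7,r3:Mul2,r4:Add1

STATUS = TAG Add1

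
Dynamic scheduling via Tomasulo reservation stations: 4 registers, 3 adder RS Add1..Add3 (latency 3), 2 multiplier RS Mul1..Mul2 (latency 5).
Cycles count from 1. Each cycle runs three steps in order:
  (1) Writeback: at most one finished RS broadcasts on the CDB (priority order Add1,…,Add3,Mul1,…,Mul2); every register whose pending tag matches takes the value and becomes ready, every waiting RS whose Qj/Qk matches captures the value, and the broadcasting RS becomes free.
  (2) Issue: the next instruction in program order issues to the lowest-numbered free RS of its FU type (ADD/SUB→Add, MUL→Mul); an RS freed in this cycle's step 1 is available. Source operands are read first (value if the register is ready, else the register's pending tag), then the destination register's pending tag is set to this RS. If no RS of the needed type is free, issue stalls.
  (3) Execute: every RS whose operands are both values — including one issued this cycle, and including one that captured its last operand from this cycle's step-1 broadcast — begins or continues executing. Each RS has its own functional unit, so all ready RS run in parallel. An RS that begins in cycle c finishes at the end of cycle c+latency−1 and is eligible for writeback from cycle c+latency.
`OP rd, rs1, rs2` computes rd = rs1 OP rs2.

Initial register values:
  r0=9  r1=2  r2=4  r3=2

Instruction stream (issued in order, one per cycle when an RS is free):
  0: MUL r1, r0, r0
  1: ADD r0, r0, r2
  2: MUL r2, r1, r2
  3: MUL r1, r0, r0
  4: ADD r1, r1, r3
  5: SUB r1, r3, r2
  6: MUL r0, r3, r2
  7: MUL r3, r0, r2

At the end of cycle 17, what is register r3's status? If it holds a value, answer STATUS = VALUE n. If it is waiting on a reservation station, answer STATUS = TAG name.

STATUS = TAG Mul2

  c1: issue MUL r1<-Mul1  regs: r0:9,r1:Mul1,r2:4,r3:2
  c2: issue ADD r0<-Add1  regs: r0:Add1,r1:Mul1,r2:4,r3:2
  c3: issue MUL r2<-Mul2  regs: r0:Add1,r1:Mul1,r2:Mul2,r3:2
  c4: stall  regs: r0:Add1,r1:Mul1,r2:Mul2,r3:2
  c5: CDB Add1=13; stall  regs: r0:13,r1:Mul1,r2:Mul2,r3:2
  c6: CDB Mul1=81; issue MUL r1<-Mul1  regs: r0:13,r1:Mul1,r2:Mul2,r3:2
  c7: issue ADD r1<-Add1  regs: r0:13,r1:Add1,r2:Mul2,r3:2
  c8: issue SUB r1<-Add2  regs: r0:13,r1:Add2,r2:Mul2,r3:2
  c9: stall  regs: r0:13,r1:Add2,r2:Mul2,r3:2
  c10: stall  regs: r0:13,r1:Add2,r2:Mul2,r3:2
  c11: CDB Mul1=169; issue MUL r0<-Mul1  regs: r0:Mul1,r1:Add2,r2:Mul2,r3:2
  c12: CDB Mul2=324; issue MUL r3<-Mul2  regs: r0:Mul1,r1:Add2,r2:324,r3:Mul2
  c13: -  regs: r0:Mul1,r1:Add2,r2:324,r3:Mul2
  c14: CDB Add1=171  regs: r0:Mul1,r1:Add2,r2:324,r3:Mul2
  c15: CDB Add2=-322  regs: r0:Mul1,r1:-322,r2:324,r3:Mul2
  c16: -  regs: r0:Mul1,r1:-322,r2:324,r3:Mul2
  c17: CDB Mul1=648  regs: r0:648,r1:-322,r2:324,r3:Mul2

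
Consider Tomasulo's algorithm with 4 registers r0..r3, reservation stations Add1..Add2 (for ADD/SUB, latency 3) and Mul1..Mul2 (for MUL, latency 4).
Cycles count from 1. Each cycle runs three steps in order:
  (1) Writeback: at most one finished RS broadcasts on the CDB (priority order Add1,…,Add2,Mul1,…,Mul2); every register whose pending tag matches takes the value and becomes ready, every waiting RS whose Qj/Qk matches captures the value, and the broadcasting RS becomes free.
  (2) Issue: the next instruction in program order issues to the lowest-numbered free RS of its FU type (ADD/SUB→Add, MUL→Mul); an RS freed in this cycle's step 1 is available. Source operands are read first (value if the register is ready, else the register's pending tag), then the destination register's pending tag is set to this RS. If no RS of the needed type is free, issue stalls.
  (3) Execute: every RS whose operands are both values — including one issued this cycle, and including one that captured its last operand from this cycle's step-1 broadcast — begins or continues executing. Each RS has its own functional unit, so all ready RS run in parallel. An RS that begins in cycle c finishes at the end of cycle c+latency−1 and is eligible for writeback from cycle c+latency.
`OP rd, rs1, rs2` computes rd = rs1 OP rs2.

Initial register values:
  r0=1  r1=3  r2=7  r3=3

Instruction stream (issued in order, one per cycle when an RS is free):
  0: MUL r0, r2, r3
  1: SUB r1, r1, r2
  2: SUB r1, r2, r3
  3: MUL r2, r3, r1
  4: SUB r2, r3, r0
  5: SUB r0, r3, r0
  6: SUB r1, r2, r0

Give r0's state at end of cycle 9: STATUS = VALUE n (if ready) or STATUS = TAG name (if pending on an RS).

  c1: issue MUL r0<-Mul1  regs: r0:Mul1,r1:3,r2:7,r3:3
  c2: issue SUB r1<-Add1  regs: r0:Mul1,r1:Add1,r2:7,r3:3
  c3: issue SUB r1<-Add2  regs: r0:Mul1,r1:Add2,r2:7,r3:3
  c4: issue MUL r2<-Mul2  regs: r0:Mul1,r1:Add2,r2:Mul2,r3:3
  c5: CDB Add1=-4; issue SUB r2<-Add1  regs: r0:Mul1,r1:Add2,r2:Add1,r3:3
  c6: CDB Add2=4; issue SUB r0<-Add2  regs: r0:Add2,r1:4,r2:Add1,r3:3
  c7: CDB Mul1=21; stall  regs: r0:Add2,r1:4,r2:Add1,r3:3
  c8: stall  regs: r0:Add2,r1:4,r2:Add1,r3:3
  c9: stall  regs: r0:Add2,r1:4,r2:Add1,r3:3

STATUS = TAG Add2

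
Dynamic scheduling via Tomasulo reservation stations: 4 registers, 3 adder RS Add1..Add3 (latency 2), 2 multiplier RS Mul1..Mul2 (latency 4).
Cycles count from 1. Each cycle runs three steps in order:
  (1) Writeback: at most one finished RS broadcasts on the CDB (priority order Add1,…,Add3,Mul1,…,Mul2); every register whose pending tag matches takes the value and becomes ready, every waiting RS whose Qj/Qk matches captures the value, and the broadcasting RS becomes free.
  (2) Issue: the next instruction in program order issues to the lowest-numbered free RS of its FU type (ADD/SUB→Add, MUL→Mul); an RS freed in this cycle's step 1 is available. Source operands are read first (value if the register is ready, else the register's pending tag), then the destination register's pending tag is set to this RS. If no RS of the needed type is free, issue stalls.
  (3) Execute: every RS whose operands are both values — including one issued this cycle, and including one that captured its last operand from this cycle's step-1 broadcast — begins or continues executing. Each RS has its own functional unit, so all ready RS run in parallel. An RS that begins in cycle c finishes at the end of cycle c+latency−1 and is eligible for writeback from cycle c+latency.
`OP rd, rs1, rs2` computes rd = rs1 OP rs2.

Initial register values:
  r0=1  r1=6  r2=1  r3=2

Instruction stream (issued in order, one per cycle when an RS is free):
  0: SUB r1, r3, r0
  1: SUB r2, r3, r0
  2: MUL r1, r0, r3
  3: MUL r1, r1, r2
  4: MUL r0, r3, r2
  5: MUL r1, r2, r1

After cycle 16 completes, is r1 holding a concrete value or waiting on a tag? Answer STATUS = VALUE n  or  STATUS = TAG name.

STATUS = VALUE 2

  c1: issue SUB r1<-Add1  regs: r0:1,r1:Add1,r2:1,r3:2
  c2: issue SUB r2<-Add2  regs: r0:1,r1:Add1,r2:Add2,r3:2
  c3: CDB Add1=1; issue MUL r1<-Mul1  regs: r0:1,r1:Mul1,r2:Add2,r3:2
  c4: CDB Add2=1; issue MUL r1<-Mul2  regs: r0:1,r1:Mul2,r2:1,r3:2
  c5: stall  regs: r0:1,r1:Mul2,r2:1,r3:2
  c6: stall  regs: r0:1,r1:Mul2,r2:1,r3:2
  c7: CDB Mul1=2; issue MUL r0<-Mul1  regs: r0:Mul1,r1:Mul2,r2:1,r3:2
  c8: stall  regs: r0:Mul1,r1:Mul2,r2:1,r3:2
  c9: stall  regs: r0:Mul1,r1:Mul2,r2:1,r3:2
  c10: stall  regs: r0:Mul1,r1:Mul2,r2:1,r3:2
  c11: CDB Mul1=2; issue MUL r1<-Mul1  regs: r0:2,r1:Mul1,r2:1,r3:2
  c12: CDB Mul2=2  regs: r0:2,r1:Mul1,r2:1,r3:2
  c13: -  regs: r0:2,r1:Mul1,r2:1,r3:2
  c14: -  regs: r0:2,r1:Mul1,r2:1,r3:2
  c15: -  regs: r0:2,r1:Mul1,r2:1,r3:2
  c16: CDB Mul1=2  regs: r0:2,r1:2,r2:1,r3:2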